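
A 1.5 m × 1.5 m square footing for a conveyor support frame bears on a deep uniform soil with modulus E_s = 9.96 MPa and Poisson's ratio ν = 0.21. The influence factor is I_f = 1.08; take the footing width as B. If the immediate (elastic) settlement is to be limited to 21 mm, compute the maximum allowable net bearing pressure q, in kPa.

E_s = 9.96 MPa = 9960 kPa.
S_e = q·B·(1−ν²)/E_s · I_f  ⇒  q = S_e·E_s / (B·(1−ν²)·I_f).
q = 0.021 × 9960 / (1.5 × 0.9559 × 1.08) = 135.1 kPa

q ≈ 135 kPa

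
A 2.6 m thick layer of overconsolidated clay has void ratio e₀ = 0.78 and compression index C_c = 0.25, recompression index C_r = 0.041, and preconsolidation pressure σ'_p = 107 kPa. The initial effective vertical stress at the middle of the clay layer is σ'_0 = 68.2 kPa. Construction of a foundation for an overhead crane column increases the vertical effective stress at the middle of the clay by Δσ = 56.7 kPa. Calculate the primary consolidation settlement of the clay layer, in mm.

Final effective stress: σ'_f = 68.2 + 56.7 = 124.9 kPa.
σ'_f = 124.9 > σ'_p = 107 kPa, so the stress path crosses the preconsolidation pressure — recompression up to σ'_p, then virgin compression beyond:
S_c = H/(1+e₀)·[C_r·log₁₀(σ'_p/σ'_0) + C_c·log₁₀(σ'_f/σ'_p)]
    = 2.6/1.78 × [0.041×log₁₀(107/68.2) + 0.25×log₁₀(124.9/107)]
    = 1.4607 × [0.0080196 + 0.016795] = 0.03625 m

S_c ≈ 36.2 mm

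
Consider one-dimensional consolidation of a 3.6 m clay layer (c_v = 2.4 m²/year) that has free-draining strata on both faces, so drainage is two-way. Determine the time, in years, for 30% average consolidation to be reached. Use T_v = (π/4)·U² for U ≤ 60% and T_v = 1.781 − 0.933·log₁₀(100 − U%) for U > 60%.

t ≈ 0.0954 years

Drainage path length: H_d = H/2 = 1.8 m (double drainage).
U ≤ 60%: T_v = (π/4)·U² = (π/4)×0.3² = 0.070686.
t = T_v·H_d²/c_v = 0.070686×1.8²/2.4 = 0.09543 years.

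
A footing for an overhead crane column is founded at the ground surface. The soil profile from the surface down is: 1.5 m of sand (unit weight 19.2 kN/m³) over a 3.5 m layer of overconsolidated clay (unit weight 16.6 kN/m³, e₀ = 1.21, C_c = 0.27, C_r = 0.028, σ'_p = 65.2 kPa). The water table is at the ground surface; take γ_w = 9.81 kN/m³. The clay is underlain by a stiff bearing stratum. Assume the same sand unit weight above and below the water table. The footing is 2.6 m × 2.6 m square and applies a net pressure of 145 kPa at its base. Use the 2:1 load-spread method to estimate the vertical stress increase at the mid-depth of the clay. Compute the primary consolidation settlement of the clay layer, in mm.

S_c ≈ 14.3 mm

Mid-depth of clay below the ground surface: z = 1.5 + 3.5/2 = 3.25 m.
Total vertical stress at mid-clay: σ_v = 19.2×1.5 + 16.6×1.75 = 57.85 kPa.
Pore pressure: u = 9.81×(3.25 − 0) = 31.883 kPa.
Initial effective stress: σ'_0 = σ_v − u = 57.85 − 31.883 = 25.967 kPa.
Stress increase at mid-clay by the 2:1 spreading method:
Δσ = qBL/((B+z)(L+z)) = 145×2.6×2.6/((2.6+3.25)(2.6+3.25)) = 28.642 kPa
Final effective stress: σ'_f = 25.967 + 28.642 = 54.609 kPa.
σ'_f = 54.609 ≤ σ'_p = 65.2 kPa, so the clay remains overconsolidated and only the recompression index applies:
S_c = C_r·H/(1+e₀)·log₁₀(σ'_f/σ'_0) = 0.028×3.5/2.21×log₁₀(54.609/25.967)
    = 0.044344 × 0.32284 = 0.01432 m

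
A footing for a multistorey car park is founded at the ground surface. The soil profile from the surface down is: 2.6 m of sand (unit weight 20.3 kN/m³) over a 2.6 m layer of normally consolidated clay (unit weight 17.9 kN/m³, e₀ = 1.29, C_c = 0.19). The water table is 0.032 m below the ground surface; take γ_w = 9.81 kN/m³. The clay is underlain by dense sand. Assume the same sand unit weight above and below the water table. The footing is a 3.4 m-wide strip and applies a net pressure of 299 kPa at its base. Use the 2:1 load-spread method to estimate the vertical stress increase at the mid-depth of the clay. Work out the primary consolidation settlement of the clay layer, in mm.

Mid-depth of clay below the ground surface: z = 2.6 + 2.6/2 = 3.9 m.
Total vertical stress at mid-clay: σ_v = 20.3×2.6 + 17.9×1.3 = 76.05 kPa.
Pore pressure: u = 9.81×(3.9 − 0.032) = 37.945 kPa.
Initial effective stress: σ'_0 = σ_v − u = 76.05 − 37.945 = 38.105 kPa.
Stress increase at mid-clay by the 2:1 spreading method:
Δσ = qB/(B+z) = 299×3.4/(3.4+3.9) = 139.26 kPa
Final effective stress: σ'_f = σ'_0 + Δσ = 38.105 + 139.26 = 177.36 kPa.
Normally consolidated clay, so the full stress increment lies on the virgin compression line:
S_c = C_c·H/(1+e₀)·log₁₀(σ'_f/σ'_0) = 0.19×2.6/(1+1.29)×log₁₀(177.36/38.105)
    = 0.21572 × 0.66787 = 0.1441 m

S_c ≈ 144 mm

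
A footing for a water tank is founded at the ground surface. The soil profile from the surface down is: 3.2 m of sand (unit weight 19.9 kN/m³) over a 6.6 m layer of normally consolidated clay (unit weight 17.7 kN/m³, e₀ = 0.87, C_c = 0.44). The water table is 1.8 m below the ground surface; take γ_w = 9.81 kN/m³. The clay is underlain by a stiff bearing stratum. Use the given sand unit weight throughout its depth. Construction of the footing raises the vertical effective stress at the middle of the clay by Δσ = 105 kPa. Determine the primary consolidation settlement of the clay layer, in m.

Mid-depth of clay below the ground surface: z = 3.2 + 6.6/2 = 6.5 m.
Total vertical stress at mid-clay: σ_v = 19.9×3.2 + 17.7×3.3 = 122.09 kPa.
Pore pressure: u = 9.81×(6.5 − 1.8) = 46.107 kPa.
Initial effective stress: σ'_0 = σ_v − u = 122.09 − 46.107 = 75.983 kPa.
Final effective stress: σ'_f = σ'_0 + Δσ = 75.983 + 105 = 180.98 kPa.
Normally consolidated clay, so the full stress increment lies on the virgin compression line:
S_c = C_c·H/(1+e₀)·log₁₀(σ'_f/σ'_0) = 0.44×6.6/(1+0.87)×log₁₀(180.98/75.983)
    = 1.5529 × 0.37691 = 0.5853 m

S_c ≈ 0.585 m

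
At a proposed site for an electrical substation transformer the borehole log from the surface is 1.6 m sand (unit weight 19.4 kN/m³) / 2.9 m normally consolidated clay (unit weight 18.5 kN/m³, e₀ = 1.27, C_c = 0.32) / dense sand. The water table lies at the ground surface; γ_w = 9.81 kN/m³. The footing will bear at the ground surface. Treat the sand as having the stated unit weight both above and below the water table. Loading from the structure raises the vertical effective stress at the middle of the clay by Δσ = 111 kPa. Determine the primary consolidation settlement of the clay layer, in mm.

S_c ≈ 285 mm

Mid-depth of clay below the ground surface: z = 1.6 + 2.9/2 = 3.05 m.
Total vertical stress at mid-clay: σ_v = 19.4×1.6 + 18.5×1.45 = 57.865 kPa.
Pore pressure: u = 9.81×(3.05 − 0) = 29.921 kPa.
Initial effective stress: σ'_0 = σ_v − u = 57.865 − 29.921 = 27.944 kPa.
Final effective stress: σ'_f = σ'_0 + Δσ = 27.944 + 111 = 138.94 kPa.
Normally consolidated clay, so the full stress increment lies on the virgin compression line:
S_c = C_c·H/(1+e₀)·log₁₀(σ'_f/σ'_0) = 0.32×2.9/(1+1.27)×log₁₀(138.94/27.944)
    = 0.40881 × 0.69654 = 0.2848 m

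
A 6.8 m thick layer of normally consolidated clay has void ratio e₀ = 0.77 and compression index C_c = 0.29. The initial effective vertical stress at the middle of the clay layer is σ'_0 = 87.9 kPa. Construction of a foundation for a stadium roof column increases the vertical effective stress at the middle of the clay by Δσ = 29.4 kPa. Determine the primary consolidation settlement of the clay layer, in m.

Final effective stress: σ'_f = σ'_0 + Δσ = 87.9 + 29.4 = 117.3 kPa.
Normally consolidated clay, so the full stress increment lies on the virgin compression line:
S_c = C_c·H/(1+e₀)·log₁₀(σ'_f/σ'_0) = 0.29×6.8/(1+0.77)×log₁₀(117.3/87.9)
    = 1.1141 × 0.12531 = 0.1396 m

S_c ≈ 0.14 m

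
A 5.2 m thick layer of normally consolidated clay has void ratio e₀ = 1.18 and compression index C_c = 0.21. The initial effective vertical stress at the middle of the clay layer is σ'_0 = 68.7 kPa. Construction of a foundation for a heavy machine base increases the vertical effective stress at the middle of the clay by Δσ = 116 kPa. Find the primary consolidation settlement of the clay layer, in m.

S_c ≈ 0.215 m

Final effective stress: σ'_f = σ'_0 + Δσ = 68.7 + 116 = 184.7 kPa.
Normally consolidated clay, so the full stress increment lies on the virgin compression line:
S_c = C_c·H/(1+e₀)·log₁₀(σ'_f/σ'_0) = 0.21×5.2/(1+1.18)×log₁₀(184.7/68.7)
    = 0.50092 × 0.42951 = 0.2152 m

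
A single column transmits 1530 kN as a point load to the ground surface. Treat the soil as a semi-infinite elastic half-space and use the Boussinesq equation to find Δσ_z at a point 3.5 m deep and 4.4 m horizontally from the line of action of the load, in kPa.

Δσ_z ≈ 5.58 kPa

Boussinesq vertical stress below a point load on an elastic half-space:
Δσ_z = 3P/(2πz²) · [1 + (r/z)²]^(−5/2)
r/z = 4.4/3.5 = 1.2571; [1+(r/z)²]^(−5/2) = 0.093493.
Δσ_z = 3×1530/(2π×3.5²) × 0.093493 = 59.634 × 0.093493 = 5.575 kPa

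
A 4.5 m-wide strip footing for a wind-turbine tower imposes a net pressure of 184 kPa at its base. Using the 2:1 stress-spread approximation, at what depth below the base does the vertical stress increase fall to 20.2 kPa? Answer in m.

z ≈ 36.5 m

2:1 spreading — at depth z the loaded area has grown by z in each plan dimension:
qB/(B+z) = Δσ_z ⇒ z = qB/Δσ_z − B = 184×4.5/20.2 − 4.5 = 36.49 m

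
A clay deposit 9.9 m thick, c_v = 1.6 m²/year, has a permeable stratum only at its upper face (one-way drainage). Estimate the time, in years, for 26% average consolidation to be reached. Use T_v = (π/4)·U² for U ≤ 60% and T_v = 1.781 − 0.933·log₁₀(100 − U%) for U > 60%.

t ≈ 3.25 years

Drainage path length: H_d = H = 9.9 m (single drainage).
U ≤ 60%: T_v = (π/4)·U² = (π/4)×0.26² = 0.053093.
t = T_v·H_d²/c_v = 0.053093×9.9²/1.6 = 3.252 years.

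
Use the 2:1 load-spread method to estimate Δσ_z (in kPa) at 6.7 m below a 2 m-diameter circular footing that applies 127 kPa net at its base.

Δσ_z ≈ 6.71 kPa

By the 2:1 method the load spreads at 1 horizontal : 2 vertical, so at depth z the loaded area has grown by z in each plan dimension:
Δσ ≈ qD²/(D+z)² = 127×2²/(2+6.7)² = 6.7116 kPa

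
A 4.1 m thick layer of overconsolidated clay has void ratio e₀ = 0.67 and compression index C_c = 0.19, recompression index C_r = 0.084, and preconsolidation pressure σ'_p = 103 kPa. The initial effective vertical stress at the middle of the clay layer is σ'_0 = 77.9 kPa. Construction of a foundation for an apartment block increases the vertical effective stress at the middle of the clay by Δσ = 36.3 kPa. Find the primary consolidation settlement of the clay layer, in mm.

Final effective stress: σ'_f = 77.9 + 36.3 = 114.2 kPa.
σ'_f = 114.2 > σ'_p = 103 kPa, so the stress path crosses the preconsolidation pressure — recompression up to σ'_p, then virgin compression beyond:
S_c = H/(1+e₀)·[C_r·log₁₀(σ'_p/σ'_0) + C_c·log₁₀(σ'_f/σ'_p)]
    = 4.1/1.67 × [0.084×log₁₀(103/77.9) + 0.19×log₁₀(114.2/103)]
    = 2.4551 × [0.010189 + 0.0085175] = 0.04593 m

S_c ≈ 45.9 mm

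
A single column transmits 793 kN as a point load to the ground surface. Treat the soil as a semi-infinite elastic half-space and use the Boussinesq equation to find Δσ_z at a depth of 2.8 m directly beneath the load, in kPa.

Boussinesq vertical stress below a point load on an elastic half-space:
Δσ_z = 3P/(2πz²) · [1 + (r/z)²]^(−5/2)
r/z = 0/2.8 = 0; [1+(r/z)²]^(−5/2) = 1.
Δσ_z = 3×793/(2π×2.8²) × 1 = 48.295 × 1 = 48.3 kPa

Δσ_z ≈ 48.3 kPa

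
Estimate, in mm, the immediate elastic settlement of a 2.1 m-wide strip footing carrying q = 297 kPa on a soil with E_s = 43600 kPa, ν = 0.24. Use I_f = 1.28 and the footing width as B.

Immediate (elastic) settlement: S_e = q·B·(1−ν²)/E_s · I_f.
S_e = 297 × 2.1 × (1 − 0.24²) / 43600 × 1.28
    = 297 × 2.1 × 0.9424 / 43600 × 1.28
    = 0.01726 m = 17.26 mm

S_e ≈ 17.3 mm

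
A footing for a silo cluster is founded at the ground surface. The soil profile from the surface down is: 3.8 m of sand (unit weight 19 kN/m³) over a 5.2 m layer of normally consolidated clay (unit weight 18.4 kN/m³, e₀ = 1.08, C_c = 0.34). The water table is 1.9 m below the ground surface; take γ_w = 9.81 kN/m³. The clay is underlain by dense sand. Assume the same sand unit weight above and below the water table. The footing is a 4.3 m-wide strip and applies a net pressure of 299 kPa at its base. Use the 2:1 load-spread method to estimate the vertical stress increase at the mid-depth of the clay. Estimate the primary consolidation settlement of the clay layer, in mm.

Mid-depth of clay below the ground surface: z = 3.8 + 5.2/2 = 6.4 m.
Total vertical stress at mid-clay: σ_v = 19×3.8 + 18.4×2.6 = 120.04 kPa.
Pore pressure: u = 9.81×(6.4 − 1.9) = 44.145 kPa.
Initial effective stress: σ'_0 = σ_v − u = 120.04 − 44.145 = 75.895 kPa.
Stress increase at mid-clay by the 2:1 spreading method:
Δσ = qB/(B+z) = 299×4.3/(4.3+6.4) = 120.16 kPa
Final effective stress: σ'_f = σ'_0 + Δσ = 75.895 + 120.16 = 196.06 kPa.
Normally consolidated clay, so the full stress increment lies on the virgin compression line:
S_c = C_c·H/(1+e₀)·log₁₀(σ'_f/σ'_0) = 0.34×5.2/(1+1.08)×log₁₀(196.06/75.895)
    = 0.85 × 0.41218 = 0.3504 m

S_c ≈ 350 mm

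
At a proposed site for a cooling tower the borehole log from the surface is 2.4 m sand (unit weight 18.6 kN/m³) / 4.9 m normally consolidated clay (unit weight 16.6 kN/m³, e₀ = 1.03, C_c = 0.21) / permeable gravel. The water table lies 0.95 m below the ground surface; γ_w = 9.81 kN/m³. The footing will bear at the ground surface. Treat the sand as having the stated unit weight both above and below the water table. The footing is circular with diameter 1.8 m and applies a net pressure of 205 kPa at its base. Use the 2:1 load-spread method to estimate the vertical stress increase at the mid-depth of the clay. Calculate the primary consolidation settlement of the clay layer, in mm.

S_c ≈ 61 mm

Mid-depth of clay below the ground surface: z = 2.4 + 4.9/2 = 4.85 m.
Total vertical stress at mid-clay: σ_v = 18.6×2.4 + 16.6×2.45 = 85.31 kPa.
Pore pressure: u = 9.81×(4.85 − 0.95) = 38.259 kPa.
Initial effective stress: σ'_0 = σ_v − u = 85.31 − 38.259 = 47.051 kPa.
Stress increase at mid-clay by the 2:1 spreading method:
Δσ ≈ qD²/(D+z)² = 205×1.8²/(1.8+4.85)² = 15.02 kPa
Final effective stress: σ'_f = σ'_0 + Δσ = 47.051 + 15.02 = 62.071 kPa.
Normally consolidated clay, so the full stress increment lies on the virgin compression line:
S_c = C_c·H/(1+e₀)·log₁₀(σ'_f/σ'_0) = 0.21×4.9/(1+1.03)×log₁₀(62.071/47.051)
    = 0.5069 × 0.12032 = 0.06099 m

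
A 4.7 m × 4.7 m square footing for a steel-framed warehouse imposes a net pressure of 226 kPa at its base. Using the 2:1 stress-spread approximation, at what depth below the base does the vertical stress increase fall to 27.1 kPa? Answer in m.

z ≈ 8.87 m

2:1 spreading — at depth z the loaded area has grown by z in each plan dimension:
qB²/(B+z)² = Δσ_z ⇒ z = B(√(q/Δσ_z) − 1) = 4.7×(√(226/27.1) − 1) = 8.873 m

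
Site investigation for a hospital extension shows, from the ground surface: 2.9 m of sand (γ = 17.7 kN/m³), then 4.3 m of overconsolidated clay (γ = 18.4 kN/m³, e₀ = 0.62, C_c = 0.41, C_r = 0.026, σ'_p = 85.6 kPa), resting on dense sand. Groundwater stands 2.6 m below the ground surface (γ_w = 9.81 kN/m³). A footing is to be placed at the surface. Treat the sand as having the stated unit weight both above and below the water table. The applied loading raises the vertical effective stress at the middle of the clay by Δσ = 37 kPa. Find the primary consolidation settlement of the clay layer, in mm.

Mid-depth of clay below the ground surface: z = 2.9 + 4.3/2 = 5.05 m.
Total vertical stress at mid-clay: σ_v = 17.7×2.9 + 18.4×2.15 = 90.89 kPa.
Pore pressure: u = 9.81×(5.05 − 2.6) = 24.035 kPa.
Initial effective stress: σ'_0 = σ_v − u = 90.89 − 24.035 = 66.855 kPa.
Final effective stress: σ'_f = 66.855 + 37 = 103.86 kPa.
σ'_f = 103.86 > σ'_p = 85.6 kPa, so the stress path crosses the preconsolidation pressure — recompression up to σ'_p, then virgin compression beyond:
S_c = H/(1+e₀)·[C_r·log₁₀(σ'_p/σ'_0) + C_c·log₁₀(σ'_f/σ'_p)]
    = 4.3/1.62 × [0.026×log₁₀(85.6/66.855) + 0.41×log₁₀(103.86/85.6)]
    = 2.6543 × [0.0027908 + 0.03443] = 0.0988 m

S_c ≈ 98.8 mm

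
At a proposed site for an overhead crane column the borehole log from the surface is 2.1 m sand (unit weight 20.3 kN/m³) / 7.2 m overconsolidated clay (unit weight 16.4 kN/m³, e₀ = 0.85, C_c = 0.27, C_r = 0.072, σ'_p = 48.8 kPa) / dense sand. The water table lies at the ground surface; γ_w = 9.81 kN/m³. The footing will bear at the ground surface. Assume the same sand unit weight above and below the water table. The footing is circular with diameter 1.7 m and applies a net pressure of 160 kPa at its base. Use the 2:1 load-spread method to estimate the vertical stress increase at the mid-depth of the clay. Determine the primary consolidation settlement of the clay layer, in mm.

Mid-depth of clay below the ground surface: z = 2.1 + 7.2/2 = 5.7 m.
Total vertical stress at mid-clay: σ_v = 20.3×2.1 + 16.4×3.6 = 101.67 kPa.
Pore pressure: u = 9.81×(5.7 − 0) = 55.917 kPa.
Initial effective stress: σ'_0 = σ_v − u = 101.67 − 55.917 = 45.753 kPa.
Stress increase at mid-clay by the 2:1 spreading method:
Δσ ≈ qD²/(D+z)² = 160×1.7²/(1.7+5.7)² = 8.4441 kPa
Final effective stress: σ'_f = 45.753 + 8.4441 = 54.197 kPa.
σ'_f = 54.197 > σ'_p = 48.8 kPa, so the stress path crosses the preconsolidation pressure — recompression up to σ'_p, then virgin compression beyond:
S_c = H/(1+e₀)·[C_r·log₁₀(σ'_p/σ'_0) + C_c·log₁₀(σ'_f/σ'_p)]
    = 7.2/1.85 × [0.072×log₁₀(48.8/45.753) + 0.27×log₁₀(54.197/48.8)]
    = 3.8919 × [0.002016 + 0.0123] = 0.05572 m

S_c ≈ 55.7 mm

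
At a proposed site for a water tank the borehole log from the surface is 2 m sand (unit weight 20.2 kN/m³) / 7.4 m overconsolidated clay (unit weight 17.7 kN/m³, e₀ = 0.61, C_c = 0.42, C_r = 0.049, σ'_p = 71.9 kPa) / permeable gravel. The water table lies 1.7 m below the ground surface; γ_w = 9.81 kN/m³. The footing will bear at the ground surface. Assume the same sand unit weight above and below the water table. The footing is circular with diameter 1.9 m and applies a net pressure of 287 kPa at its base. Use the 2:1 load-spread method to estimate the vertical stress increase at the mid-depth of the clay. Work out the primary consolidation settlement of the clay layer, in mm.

Mid-depth of clay below the ground surface: z = 2 + 7.4/2 = 5.7 m.
Total vertical stress at mid-clay: σ_v = 20.2×2 + 17.7×3.7 = 105.89 kPa.
Pore pressure: u = 9.81×(5.7 − 1.7) = 39.24 kPa.
Initial effective stress: σ'_0 = σ_v − u = 105.89 − 39.24 = 66.65 kPa.
Stress increase at mid-clay by the 2:1 spreading method:
Δσ ≈ qD²/(D+z)² = 287×1.9²/(1.9+5.7)² = 17.938 kPa
Final effective stress: σ'_f = 66.65 + 17.938 = 84.588 kPa.
σ'_f = 84.588 > σ'_p = 71.9 kPa, so the stress path crosses the preconsolidation pressure — recompression up to σ'_p, then virgin compression beyond:
S_c = H/(1+e₀)·[C_r·log₁₀(σ'_p/σ'_0) + C_c·log₁₀(σ'_f/σ'_p)]
    = 7.4/1.61 × [0.049×log₁₀(71.9/66.65) + 0.42×log₁₀(84.588/71.9)]
    = 4.5963 × [0.0016135 + 0.029644] = 0.1437 m

S_c ≈ 144 mm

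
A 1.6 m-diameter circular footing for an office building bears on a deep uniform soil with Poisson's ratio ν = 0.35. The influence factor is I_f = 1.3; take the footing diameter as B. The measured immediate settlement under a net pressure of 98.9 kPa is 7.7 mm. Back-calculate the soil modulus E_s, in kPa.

S_e = q·B·(1−ν²)/E_s · I_f  ⇒  E_s = q·B·(1−ν²)·I_f / S_e.
E_s = 98.9 × 1.6 × 0.8775 × 1.3 / 0.0077 = 23440 kPa

E_s ≈ 23400 kPa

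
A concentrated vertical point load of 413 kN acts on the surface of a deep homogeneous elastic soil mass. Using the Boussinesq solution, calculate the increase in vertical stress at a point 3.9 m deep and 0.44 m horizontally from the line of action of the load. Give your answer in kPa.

Boussinesq vertical stress below a point load on an elastic half-space:
Δσ_z = 3P/(2πz²) · [1 + (r/z)²]^(−5/2)
r/z = 0.44/3.9 = 0.11282; [1+(r/z)²]^(−5/2) = 0.96887.
Δσ_z = 3×413/(2π×3.9²) × 0.96887 = 12.965 × 0.96887 = 12.56 kPa

Δσ_z ≈ 12.6 kPa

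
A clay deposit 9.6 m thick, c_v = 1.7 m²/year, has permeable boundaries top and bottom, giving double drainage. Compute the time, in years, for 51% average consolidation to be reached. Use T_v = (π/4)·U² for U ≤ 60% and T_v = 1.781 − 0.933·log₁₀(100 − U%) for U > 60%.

t ≈ 2.77 years

Drainage path length: H_d = H/2 = 4.8 m (double drainage).
U ≤ 60%: T_v = (π/4)·U² = (π/4)×0.51² = 0.20428.
t = T_v·H_d²/c_v = 0.20428×4.8²/1.7 = 2.769 years.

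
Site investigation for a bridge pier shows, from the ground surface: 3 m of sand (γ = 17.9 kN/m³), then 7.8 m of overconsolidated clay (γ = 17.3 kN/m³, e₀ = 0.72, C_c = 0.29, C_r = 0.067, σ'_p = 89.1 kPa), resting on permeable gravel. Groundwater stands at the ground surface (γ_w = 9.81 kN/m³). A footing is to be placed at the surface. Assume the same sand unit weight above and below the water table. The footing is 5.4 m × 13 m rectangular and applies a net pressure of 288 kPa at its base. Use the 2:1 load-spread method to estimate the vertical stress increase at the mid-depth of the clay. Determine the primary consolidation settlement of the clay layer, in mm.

S_c ≈ 309 mm

Mid-depth of clay below the ground surface: z = 3 + 7.8/2 = 6.9 m.
Total vertical stress at mid-clay: σ_v = 17.9×3 + 17.3×3.9 = 121.17 kPa.
Pore pressure: u = 9.81×(6.9 − 0) = 67.689 kPa.
Initial effective stress: σ'_0 = σ_v − u = 121.17 − 67.689 = 53.481 kPa.
Stress increase at mid-clay by the 2:1 spreading method:
Δσ = qBL/((B+z)(L+z)) = 288×5.4×13/((5.4+6.9)(13+6.9)) = 82.598 kPa
Final effective stress: σ'_f = 53.481 + 82.598 = 136.08 kPa.
σ'_f = 136.08 > σ'_p = 89.1 kPa, so the stress path crosses the preconsolidation pressure — recompression up to σ'_p, then virgin compression beyond:
S_c = H/(1+e₀)·[C_r·log₁₀(σ'_p/σ'_0) + C_c·log₁₀(σ'_f/σ'_p)]
    = 7.8/1.72 × [0.067×log₁₀(89.1/53.481) + 0.29×log₁₀(136.08/89.1)]
    = 4.5349 × [0.014852 + 0.053336] = 0.3092 m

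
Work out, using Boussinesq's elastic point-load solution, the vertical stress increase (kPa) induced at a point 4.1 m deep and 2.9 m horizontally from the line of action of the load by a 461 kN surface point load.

Boussinesq vertical stress below a point load on an elastic half-space:
Δσ_z = 3P/(2πz²) · [1 + (r/z)²]^(−5/2)
r/z = 2.9/4.1 = 0.70732; [1+(r/z)²]^(−5/2) = 0.36271.
Δσ_z = 3×461/(2π×4.1²) × 0.36271 = 13.094 × 0.36271 = 4.749 kPa

Δσ_z ≈ 4.75 kPa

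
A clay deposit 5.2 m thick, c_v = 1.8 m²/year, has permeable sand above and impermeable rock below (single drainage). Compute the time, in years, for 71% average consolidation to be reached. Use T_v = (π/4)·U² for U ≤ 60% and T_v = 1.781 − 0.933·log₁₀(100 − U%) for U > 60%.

t ≈ 6.26 years

Drainage path length: H_d = H = 5.2 m (single drainage).
U > 60%: T_v = 1.781 − 0.933·log₁₀(100 − 71) = 0.41658.
t = T_v·H_d²/c_v = 0.41658×5.2²/1.8 = 6.258 years.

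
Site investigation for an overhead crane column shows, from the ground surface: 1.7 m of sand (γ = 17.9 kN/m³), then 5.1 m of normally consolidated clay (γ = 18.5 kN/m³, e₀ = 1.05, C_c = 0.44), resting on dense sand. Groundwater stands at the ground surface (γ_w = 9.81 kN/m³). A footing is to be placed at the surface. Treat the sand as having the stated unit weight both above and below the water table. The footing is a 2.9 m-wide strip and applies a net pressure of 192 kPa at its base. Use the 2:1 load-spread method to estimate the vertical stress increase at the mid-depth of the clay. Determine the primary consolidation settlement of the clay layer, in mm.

Mid-depth of clay below the ground surface: z = 1.7 + 5.1/2 = 4.25 m.
Total vertical stress at mid-clay: σ_v = 17.9×1.7 + 18.5×2.55 = 77.605 kPa.
Pore pressure: u = 9.81×(4.25 − 0) = 41.693 kPa.
Initial effective stress: σ'_0 = σ_v − u = 77.605 − 41.693 = 35.912 kPa.
Stress increase at mid-clay by the 2:1 spreading method:
Δσ = qB/(B+z) = 192×2.9/(2.9+4.25) = 77.874 kPa
Final effective stress: σ'_f = σ'_0 + Δσ = 35.912 + 77.874 = 113.79 kPa.
Normally consolidated clay, so the full stress increment lies on the virgin compression line:
S_c = C_c·H/(1+e₀)·log₁₀(σ'_f/σ'_0) = 0.44×5.1/(1+1.05)×log₁₀(113.79/35.912)
    = 1.0946 × 0.50086 = 0.5482 m

S_c ≈ 548 mm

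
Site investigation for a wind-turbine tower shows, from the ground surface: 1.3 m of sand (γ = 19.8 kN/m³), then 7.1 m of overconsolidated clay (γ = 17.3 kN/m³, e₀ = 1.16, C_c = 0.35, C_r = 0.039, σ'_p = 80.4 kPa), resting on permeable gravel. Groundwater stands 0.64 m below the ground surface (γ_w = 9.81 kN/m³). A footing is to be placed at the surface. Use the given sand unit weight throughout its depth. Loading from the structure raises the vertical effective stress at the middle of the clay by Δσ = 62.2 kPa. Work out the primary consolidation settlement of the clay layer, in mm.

S_c ≈ 179 mm

Mid-depth of clay below the ground surface: z = 1.3 + 7.1/2 = 4.85 m.
Total vertical stress at mid-clay: σ_v = 19.8×1.3 + 17.3×3.55 = 87.155 kPa.
Pore pressure: u = 9.81×(4.85 − 0.64) = 41.3 kPa.
Initial effective stress: σ'_0 = σ_v − u = 87.155 − 41.3 = 45.855 kPa.
Final effective stress: σ'_f = 45.855 + 62.2 = 108.06 kPa.
σ'_f = 108.06 > σ'_p = 80.4 kPa, so the stress path crosses the preconsolidation pressure — recompression up to σ'_p, then virgin compression beyond:
S_c = H/(1+e₀)·[C_r·log₁₀(σ'_p/σ'_0) + C_c·log₁₀(σ'_f/σ'_p)]
    = 7.1/2.16 × [0.039×log₁₀(80.4/45.855) + 0.35×log₁₀(108.06/80.4)]
    = 3.287 × [0.0095109 + 0.044943] = 0.179 m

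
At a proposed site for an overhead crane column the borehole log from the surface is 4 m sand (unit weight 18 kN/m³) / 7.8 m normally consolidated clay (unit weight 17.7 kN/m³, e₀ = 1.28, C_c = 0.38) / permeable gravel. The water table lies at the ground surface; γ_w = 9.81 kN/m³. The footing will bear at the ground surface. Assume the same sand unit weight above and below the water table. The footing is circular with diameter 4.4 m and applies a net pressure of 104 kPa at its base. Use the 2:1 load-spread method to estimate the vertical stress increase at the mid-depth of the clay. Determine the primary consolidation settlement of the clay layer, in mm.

Mid-depth of clay below the ground surface: z = 4 + 7.8/2 = 7.9 m.
Total vertical stress at mid-clay: σ_v = 18×4 + 17.7×3.9 = 141.03 kPa.
Pore pressure: u = 9.81×(7.9 − 0) = 77.499 kPa.
Initial effective stress: σ'_0 = σ_v − u = 141.03 − 77.499 = 63.531 kPa.
Stress increase at mid-clay by the 2:1 spreading method:
Δσ ≈ qD²/(D+z)² = 104×4.4²/(4.4+7.9)² = 13.308 kPa
Final effective stress: σ'_f = σ'_0 + Δσ = 63.531 + 13.308 = 76.839 kPa.
Normally consolidated clay, so the full stress increment lies on the virgin compression line:
S_c = C_c·H/(1+e₀)·log₁₀(σ'_f/σ'_0) = 0.38×7.8/(1+1.28)×log₁₀(76.839/63.531)
    = 1.3 × 0.082596 = 0.1074 m

S_c ≈ 107 mm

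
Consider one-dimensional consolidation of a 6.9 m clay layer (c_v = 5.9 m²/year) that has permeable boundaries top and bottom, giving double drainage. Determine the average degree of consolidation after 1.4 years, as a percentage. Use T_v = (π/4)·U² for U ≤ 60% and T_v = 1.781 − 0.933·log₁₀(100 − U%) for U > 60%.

Drainage path length: H_d = H/2 = 3.45 m (double drainage).
T_v = c_v·t/H_d² = 5.9×1.4/3.45² = 0.69397.
T_v = 0.69397 corresponds to the U > 60% branch:
U = 1 − 10^((1.781 − T_v)/0.933)/100 = 0.8538

U ≈ 85.4 %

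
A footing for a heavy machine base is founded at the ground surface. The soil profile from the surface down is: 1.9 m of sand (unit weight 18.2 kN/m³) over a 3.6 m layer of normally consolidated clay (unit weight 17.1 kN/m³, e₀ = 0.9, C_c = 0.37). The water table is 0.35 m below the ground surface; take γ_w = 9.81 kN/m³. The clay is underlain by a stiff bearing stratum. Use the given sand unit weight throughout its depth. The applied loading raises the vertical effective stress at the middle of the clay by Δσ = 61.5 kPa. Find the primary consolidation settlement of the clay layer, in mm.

S_c ≈ 323 mm

Mid-depth of clay below the ground surface: z = 1.9 + 3.6/2 = 3.7 m.
Total vertical stress at mid-clay: σ_v = 18.2×1.9 + 17.1×1.8 = 65.36 kPa.
Pore pressure: u = 9.81×(3.7 − 0.35) = 32.864 kPa.
Initial effective stress: σ'_0 = σ_v − u = 65.36 − 32.864 = 32.496 kPa.
Final effective stress: σ'_f = σ'_0 + Δσ = 32.496 + 61.5 = 93.996 kPa.
Normally consolidated clay, so the full stress increment lies on the virgin compression line:
S_c = C_c·H/(1+e₀)·log₁₀(σ'_f/σ'_0) = 0.37×3.6/(1+0.9)×log₁₀(93.996/32.496)
    = 0.70105 × 0.46128 = 0.3234 m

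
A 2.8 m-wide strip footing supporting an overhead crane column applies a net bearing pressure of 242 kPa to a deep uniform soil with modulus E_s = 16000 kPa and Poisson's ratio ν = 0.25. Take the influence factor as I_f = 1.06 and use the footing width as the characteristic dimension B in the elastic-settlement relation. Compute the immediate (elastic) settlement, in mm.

S_e ≈ 42.1 mm

Immediate (elastic) settlement: S_e = q·B·(1−ν²)/E_s · I_f.
S_e = 242 × 2.8 × (1 − 0.25²) / 16000 × 1.06
    = 242 × 2.8 × 0.9375 / 16000 × 1.06
    = 0.04209 m = 42.09 mm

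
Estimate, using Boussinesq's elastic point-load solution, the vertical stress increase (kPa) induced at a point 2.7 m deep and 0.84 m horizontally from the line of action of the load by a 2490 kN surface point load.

Boussinesq vertical stress below a point load on an elastic half-space:
Δσ_z = 3P/(2πz²) · [1 + (r/z)²]^(−5/2)
r/z = 0.84/2.7 = 0.31111; [1+(r/z)²]^(−5/2) = 0.79376.
Δσ_z = 3×2490/(2π×2.7²) × 0.79376 = 163.08 × 0.79376 = 129.4 kPa

Δσ_z ≈ 129 kPa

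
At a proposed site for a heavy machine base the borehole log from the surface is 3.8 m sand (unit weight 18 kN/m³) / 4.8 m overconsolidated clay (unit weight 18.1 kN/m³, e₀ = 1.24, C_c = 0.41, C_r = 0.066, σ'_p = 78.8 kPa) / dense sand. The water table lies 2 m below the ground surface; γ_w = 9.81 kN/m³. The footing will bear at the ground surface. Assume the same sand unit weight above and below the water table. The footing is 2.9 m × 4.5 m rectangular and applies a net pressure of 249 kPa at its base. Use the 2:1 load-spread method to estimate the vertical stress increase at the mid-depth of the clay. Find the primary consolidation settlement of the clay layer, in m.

Mid-depth of clay below the ground surface: z = 3.8 + 4.8/2 = 6.2 m.
Total vertical stress at mid-clay: σ_v = 18×3.8 + 18.1×2.4 = 111.84 kPa.
Pore pressure: u = 9.81×(6.2 − 2) = 41.202 kPa.
Initial effective stress: σ'_0 = σ_v − u = 111.84 − 41.202 = 70.638 kPa.
Stress increase at mid-clay by the 2:1 spreading method:
Δσ = qBL/((B+z)(L+z)) = 249×2.9×4.5/((2.9+6.2)(4.5+6.2)) = 33.372 kPa
Final effective stress: σ'_f = 70.638 + 33.372 = 104.01 kPa.
σ'_f = 104.01 > σ'_p = 78.8 kPa, so the stress path crosses the preconsolidation pressure — recompression up to σ'_p, then virgin compression beyond:
S_c = H/(1+e₀)·[C_r·log₁₀(σ'_p/σ'_0) + C_c·log₁₀(σ'_f/σ'_p)]
    = 4.8/2.24 × [0.066×log₁₀(78.8/70.638) + 0.41×log₁₀(104.01/78.8)]
    = 2.1429 × [0.0031342 + 0.049425] = 0.1126 m

S_c ≈ 0.113 m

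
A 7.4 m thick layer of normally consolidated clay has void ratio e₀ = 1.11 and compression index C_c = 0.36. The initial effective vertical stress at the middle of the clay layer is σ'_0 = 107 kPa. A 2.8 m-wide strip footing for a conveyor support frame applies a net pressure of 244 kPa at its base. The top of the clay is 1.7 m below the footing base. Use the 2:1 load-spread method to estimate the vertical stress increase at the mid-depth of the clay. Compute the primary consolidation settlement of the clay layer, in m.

S_c ≈ 0.316 m

Mid-depth of clay below the footing base: z = 1.7 + 7.4/2 = 5.4 m.
Stress increase at mid-clay by the 2:1 spreading method:
Δσ = qB/(B+z) = 244×2.8/(2.8+5.4) = 83.317 kPa
Final effective stress: σ'_f = σ'_0 + Δσ = 107 + 83.317 = 190.32 kPa.
Normally consolidated clay, so the full stress increment lies on the virgin compression line:
S_c = C_c·H/(1+e₀)·log₁₀(σ'_f/σ'_0) = 0.36×7.4/(1+1.11)×log₁₀(190.32/107)
    = 1.2626 × 0.2501 = 0.3158 m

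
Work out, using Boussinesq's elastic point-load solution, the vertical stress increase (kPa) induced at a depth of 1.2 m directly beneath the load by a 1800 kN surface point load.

Boussinesq vertical stress below a point load on an elastic half-space:
Δσ_z = 3P/(2πz²) · [1 + (r/z)²]^(−5/2)
r/z = 0/1.2 = 0; [1+(r/z)²]^(−5/2) = 1.
Δσ_z = 3×1800/(2π×1.2²) × 1 = 596.83 × 1 = 596.8 kPa

Δσ_z ≈ 597 kPa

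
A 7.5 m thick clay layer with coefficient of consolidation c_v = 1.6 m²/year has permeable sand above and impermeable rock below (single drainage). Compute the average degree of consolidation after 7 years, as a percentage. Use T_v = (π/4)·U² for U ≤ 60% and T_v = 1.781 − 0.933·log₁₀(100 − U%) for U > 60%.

U ≈ 50.4 %

Drainage path length: H_d = H = 7.5 m (single drainage).
T_v = c_v·t/H_d² = 1.6×7/7.5² = 0.19911.
T_v = 0.19911 corresponds to the U ≤ 60% branch:
U = √(4T_v/π) = 0.5035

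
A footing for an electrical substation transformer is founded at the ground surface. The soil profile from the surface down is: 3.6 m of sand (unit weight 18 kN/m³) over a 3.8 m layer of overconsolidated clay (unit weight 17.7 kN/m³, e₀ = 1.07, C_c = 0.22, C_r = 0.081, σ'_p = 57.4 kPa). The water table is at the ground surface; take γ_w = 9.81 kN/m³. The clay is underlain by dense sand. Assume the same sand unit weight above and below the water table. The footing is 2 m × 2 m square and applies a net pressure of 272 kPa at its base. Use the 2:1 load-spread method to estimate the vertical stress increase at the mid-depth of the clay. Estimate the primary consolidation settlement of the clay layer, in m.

S_c ≈ 0.0351 m

Mid-depth of clay below the ground surface: z = 3.6 + 3.8/2 = 5.5 m.
Total vertical stress at mid-clay: σ_v = 18×3.6 + 17.7×1.9 = 98.43 kPa.
Pore pressure: u = 9.81×(5.5 − 0) = 53.955 kPa.
Initial effective stress: σ'_0 = σ_v − u = 98.43 − 53.955 = 44.475 kPa.
Stress increase at mid-clay by the 2:1 spreading method:
Δσ = qBL/((B+z)(L+z)) = 272×2×2/((2+5.5)(2+5.5)) = 19.342 kPa
Final effective stress: σ'_f = 44.475 + 19.342 = 63.817 kPa.
σ'_f = 63.817 > σ'_p = 57.4 kPa, so the stress path crosses the preconsolidation pressure — recompression up to σ'_p, then virgin compression beyond:
S_c = H/(1+e₀)·[C_r·log₁₀(σ'_p/σ'_0) + C_c·log₁₀(σ'_f/σ'_p)]
    = 3.8/2.07 × [0.081×log₁₀(57.4/44.475) + 0.22×log₁₀(63.817/57.4)]
    = 1.8357 × [0.0089745 + 0.010125] = 0.03506 m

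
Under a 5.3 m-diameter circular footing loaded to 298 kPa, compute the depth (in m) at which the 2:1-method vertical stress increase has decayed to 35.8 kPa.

z ≈ 9.99 m

2:1 spreading — at depth z the loaded area has grown by z in each plan dimension:
qD²/(D+z)² = Δσ_z ⇒ z = D(√(q/Δσ_z) − 1) = 5.3×(√(298/35.8) − 1) = 9.991 m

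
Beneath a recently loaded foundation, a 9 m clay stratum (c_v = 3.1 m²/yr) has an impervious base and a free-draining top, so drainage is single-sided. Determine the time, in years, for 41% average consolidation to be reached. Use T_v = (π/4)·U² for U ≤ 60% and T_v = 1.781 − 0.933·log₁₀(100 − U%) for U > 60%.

t ≈ 3.45 years

Drainage path length: H_d = H = 9 m (single drainage).
U ≤ 60%: T_v = (π/4)·U² = (π/4)×0.41² = 0.13203.
t = T_v·H_d²/c_v = 0.13203×9²/3.1 = 3.45 years.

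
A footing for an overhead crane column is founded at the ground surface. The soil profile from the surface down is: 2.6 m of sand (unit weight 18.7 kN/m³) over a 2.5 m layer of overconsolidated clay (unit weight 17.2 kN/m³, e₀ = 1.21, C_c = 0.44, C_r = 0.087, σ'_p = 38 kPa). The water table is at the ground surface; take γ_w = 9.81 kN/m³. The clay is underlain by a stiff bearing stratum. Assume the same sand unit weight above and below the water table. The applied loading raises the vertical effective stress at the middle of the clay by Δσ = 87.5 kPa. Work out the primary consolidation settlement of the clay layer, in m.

S_c ≈ 0.255 m

Mid-depth of clay below the ground surface: z = 2.6 + 2.5/2 = 3.85 m.
Total vertical stress at mid-clay: σ_v = 18.7×2.6 + 17.2×1.25 = 70.12 kPa.
Pore pressure: u = 9.81×(3.85 − 0) = 37.769 kPa.
Initial effective stress: σ'_0 = σ_v − u = 70.12 − 37.769 = 32.351 kPa.
Final effective stress: σ'_f = 32.351 + 87.5 = 119.85 kPa.
σ'_f = 119.85 > σ'_p = 38 kPa, so the stress path crosses the preconsolidation pressure — recompression up to σ'_p, then virgin compression beyond:
S_c = H/(1+e₀)·[C_r·log₁₀(σ'_p/σ'_0) + C_c·log₁₀(σ'_f/σ'_p)]
    = 2.5/2.21 × [0.087×log₁₀(38/32.351) + 0.44×log₁₀(119.85/38)]
    = 1.1312 × [0.0060809 + 0.2195] = 0.2552 m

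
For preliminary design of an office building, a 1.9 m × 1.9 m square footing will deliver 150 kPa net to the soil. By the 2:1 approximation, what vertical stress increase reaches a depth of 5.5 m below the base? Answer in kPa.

Δσ_z ≈ 9.89 kPa

By the 2:1 method the load spreads at 1 horizontal : 2 vertical, so at depth z the loaded area has grown by z in each plan dimension:
Δσ = qBL/((B+z)(L+z)) = 150×1.9×1.9/((1.9+5.5)(1.9+5.5)) = 9.8886 kPa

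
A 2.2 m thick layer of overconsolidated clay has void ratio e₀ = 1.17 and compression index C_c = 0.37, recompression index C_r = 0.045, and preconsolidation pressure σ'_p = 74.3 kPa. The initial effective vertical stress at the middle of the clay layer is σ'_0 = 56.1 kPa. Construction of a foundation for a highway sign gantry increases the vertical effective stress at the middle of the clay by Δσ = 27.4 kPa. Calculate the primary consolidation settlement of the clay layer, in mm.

S_c ≈ 24.6 mm

Final effective stress: σ'_f = 56.1 + 27.4 = 83.5 kPa.
σ'_f = 83.5 > σ'_p = 74.3 kPa, so the stress path crosses the preconsolidation pressure — recompression up to σ'_p, then virgin compression beyond:
S_c = H/(1+e₀)·[C_r·log₁₀(σ'_p/σ'_0) + C_c·log₁₀(σ'_f/σ'_p)]
    = 2.2/2.17 × [0.045×log₁₀(74.3/56.1) + 0.37×log₁₀(83.5/74.3)]
    = 1.0138 × [0.0054912 + 0.018758] = 0.02458 m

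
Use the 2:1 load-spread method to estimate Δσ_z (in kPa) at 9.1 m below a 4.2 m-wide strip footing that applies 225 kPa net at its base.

By the 2:1 method the load spreads at 1 horizontal : 2 vertical, so at depth z the loaded area has grown by z in each plan dimension:
Δσ = qB/(B+z) = 225×4.2/(4.2+9.1) = 71.053 kPa

Δσ_z ≈ 71.1 kPa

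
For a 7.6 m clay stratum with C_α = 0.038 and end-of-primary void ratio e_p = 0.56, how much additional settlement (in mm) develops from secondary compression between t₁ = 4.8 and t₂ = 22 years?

Secondary compression: S_s = C_α·H/(1+e_p)·log₁₀(t₂/t₁)
S_s = 0.038×7.6/(1+0.56)×log₁₀(22/4.8)
    = 0.1851 × 0.6612 = 0.1224 m

S_s ≈ 122 mm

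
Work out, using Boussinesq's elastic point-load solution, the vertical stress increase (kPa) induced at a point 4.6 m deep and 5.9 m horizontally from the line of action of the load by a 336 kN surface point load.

Δσ_z ≈ 0.666 kPa

Boussinesq vertical stress below a point load on an elastic half-space:
Δσ_z = 3P/(2πz²) · [1 + (r/z)²]^(−5/2)
r/z = 5.9/4.6 = 1.2826; [1+(r/z)²]^(−5/2) = 0.087882.
Δσ_z = 3×336/(2π×4.6²) × 0.087882 = 7.5817 × 0.087882 = 0.6663 kPa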